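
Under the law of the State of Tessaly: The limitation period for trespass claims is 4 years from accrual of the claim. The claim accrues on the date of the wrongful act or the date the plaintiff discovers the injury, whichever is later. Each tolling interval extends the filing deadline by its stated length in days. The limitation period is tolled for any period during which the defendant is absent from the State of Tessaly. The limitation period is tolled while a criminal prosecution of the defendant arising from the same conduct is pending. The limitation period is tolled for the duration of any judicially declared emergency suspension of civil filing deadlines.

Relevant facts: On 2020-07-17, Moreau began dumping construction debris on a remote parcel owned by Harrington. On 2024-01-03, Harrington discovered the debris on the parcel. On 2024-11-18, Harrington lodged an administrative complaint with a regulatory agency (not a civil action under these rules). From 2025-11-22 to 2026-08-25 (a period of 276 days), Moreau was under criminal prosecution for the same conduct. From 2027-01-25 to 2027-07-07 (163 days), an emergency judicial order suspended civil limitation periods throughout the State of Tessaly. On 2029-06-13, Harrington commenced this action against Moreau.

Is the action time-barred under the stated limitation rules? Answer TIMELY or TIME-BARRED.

The claim accrued on 2024-01-03 — the later of the 2020-07-17 act and the 2024-01-03 discovery.
Adding the 4 years base period to 2024-01-03 gives a deadline of 2028-01-03, before any tolling.
The pending criminal prosecution from 2025-11-22 to 2026-08-25 tolled the period for 276 days, extending the deadline to 2028-10-05.
Because the emergency suspension of filing deadlines ran from 2027-01-25 to 2027-07-07, the deadline is extended by 163 days to 2029-03-17.
None of the other events listed affects the running of the period under the stated rules.
Harrington filed on 2029-06-13, after the 2029-03-17 deadline, so the action is time-barred.

TIME-BARRED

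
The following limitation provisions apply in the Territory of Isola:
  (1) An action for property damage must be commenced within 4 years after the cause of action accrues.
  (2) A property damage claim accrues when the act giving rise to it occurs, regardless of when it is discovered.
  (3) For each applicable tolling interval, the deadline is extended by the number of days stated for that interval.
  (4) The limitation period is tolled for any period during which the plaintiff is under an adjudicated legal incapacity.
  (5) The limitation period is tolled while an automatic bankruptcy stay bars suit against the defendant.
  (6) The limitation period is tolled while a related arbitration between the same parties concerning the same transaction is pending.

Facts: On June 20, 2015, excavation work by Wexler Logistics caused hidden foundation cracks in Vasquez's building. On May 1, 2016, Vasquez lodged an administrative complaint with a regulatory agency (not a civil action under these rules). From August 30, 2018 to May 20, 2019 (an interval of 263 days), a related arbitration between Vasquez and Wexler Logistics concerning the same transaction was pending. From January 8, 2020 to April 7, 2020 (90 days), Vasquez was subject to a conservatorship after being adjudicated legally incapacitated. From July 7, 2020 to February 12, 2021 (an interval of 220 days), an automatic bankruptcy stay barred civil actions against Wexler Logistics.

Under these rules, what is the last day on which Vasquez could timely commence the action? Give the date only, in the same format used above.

June 7, 2020

The limitation period began to run on June 20, 2015.
The untolled deadline — 4 years after June 20, 2015 — is June 20, 2019.
Because the pending related arbitration ran from August 30, 2018 to May 20, 2019, the deadline is extended by 263 days to March 9, 2020.
Because the plaintiff's legal incapacity ran from January 8, 2020 to April 7, 2020, the deadline is extended by 90 days to June 7, 2020.
The automatic bankruptcy stay from July 7, 2020 to February 12, 2021 began after the period had already run on June 7, 2020, so it has no tolling effect.
The other events in the timeline have no effect on the limitation period under the stated rules.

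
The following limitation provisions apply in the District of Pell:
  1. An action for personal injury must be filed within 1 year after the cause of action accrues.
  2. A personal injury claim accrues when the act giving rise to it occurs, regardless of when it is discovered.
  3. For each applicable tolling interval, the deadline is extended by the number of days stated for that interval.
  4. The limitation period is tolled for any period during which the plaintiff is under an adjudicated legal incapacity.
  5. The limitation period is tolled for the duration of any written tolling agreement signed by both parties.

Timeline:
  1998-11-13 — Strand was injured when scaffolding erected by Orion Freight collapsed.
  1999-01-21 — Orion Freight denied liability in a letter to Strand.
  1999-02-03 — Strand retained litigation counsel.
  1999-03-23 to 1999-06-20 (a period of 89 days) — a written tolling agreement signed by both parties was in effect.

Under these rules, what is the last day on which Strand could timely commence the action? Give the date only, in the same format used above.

The cause of action accrued on 1998-11-13, the date of the act.
1 year from 1998-11-13 is 1999-11-13.
Because the written tolling agreement ran from 1999-03-23 to 1999-06-20, the deadline is extended by 89 days to 2000-02-10.
The other events in the timeline have no effect on the limitation period under the stated rules.

2000-02-10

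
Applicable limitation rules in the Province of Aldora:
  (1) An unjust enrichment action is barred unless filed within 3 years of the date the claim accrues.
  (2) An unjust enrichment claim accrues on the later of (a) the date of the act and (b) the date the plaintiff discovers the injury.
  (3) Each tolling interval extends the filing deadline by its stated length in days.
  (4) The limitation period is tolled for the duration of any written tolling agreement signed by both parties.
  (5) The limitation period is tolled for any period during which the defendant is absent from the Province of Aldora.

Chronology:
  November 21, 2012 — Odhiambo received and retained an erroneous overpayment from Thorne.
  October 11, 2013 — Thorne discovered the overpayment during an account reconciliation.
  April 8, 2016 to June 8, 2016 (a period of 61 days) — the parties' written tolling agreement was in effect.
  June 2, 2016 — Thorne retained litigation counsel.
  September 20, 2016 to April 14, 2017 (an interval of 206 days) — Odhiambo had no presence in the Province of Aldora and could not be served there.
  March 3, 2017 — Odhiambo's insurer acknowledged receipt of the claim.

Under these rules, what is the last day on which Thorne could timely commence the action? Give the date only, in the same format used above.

The claim accrued on October 11, 2013 — the later of the November 21, 2012 act and the October 11, 2013 discovery.
3 years from October 11, 2013 is October 11, 2016.
The period was tolled for 61 days by the written tolling agreement (April 8, 2016 to June 8, 2016), pushing the deadline to December 11, 2016.
The defendant's absence from the jurisdiction from September 20, 2016 to April 14, 2017 tolled the period for 206 days, extending the deadline to July 5, 2017.
Nothing else in the chronology tolls or restarts the period.

July 5, 2017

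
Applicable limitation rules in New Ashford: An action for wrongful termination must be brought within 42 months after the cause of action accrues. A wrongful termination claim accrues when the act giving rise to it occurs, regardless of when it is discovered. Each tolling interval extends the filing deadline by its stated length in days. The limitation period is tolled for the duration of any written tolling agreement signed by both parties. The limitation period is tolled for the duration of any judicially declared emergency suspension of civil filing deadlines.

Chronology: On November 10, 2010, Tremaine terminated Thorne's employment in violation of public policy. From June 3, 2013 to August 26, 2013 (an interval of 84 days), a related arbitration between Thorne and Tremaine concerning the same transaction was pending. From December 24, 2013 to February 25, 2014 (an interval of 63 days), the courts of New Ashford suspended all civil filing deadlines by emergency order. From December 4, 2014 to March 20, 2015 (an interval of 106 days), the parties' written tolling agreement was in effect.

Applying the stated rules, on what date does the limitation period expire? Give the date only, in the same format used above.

July 12, 2014

The cause of action accrued on November 10, 2010, the date of the act.
Adding the 42 months base period to November 10, 2010 gives a deadline of May 10, 2014, before any tolling.
Because the emergency suspension of filing deadlines ran from December 24, 2013 to February 25, 2014, the deadline is extended by 63 days to July 12, 2014.
By the time the written tolling agreement began on December 4, 2014, the limitation period had already expired on July 12, 2014; that interval cannot revive it.
The pending related arbitration from June 3, 2013 to August 26, 2013 does not toll the period, because no stated rule makes a pending arbitration a tolling event.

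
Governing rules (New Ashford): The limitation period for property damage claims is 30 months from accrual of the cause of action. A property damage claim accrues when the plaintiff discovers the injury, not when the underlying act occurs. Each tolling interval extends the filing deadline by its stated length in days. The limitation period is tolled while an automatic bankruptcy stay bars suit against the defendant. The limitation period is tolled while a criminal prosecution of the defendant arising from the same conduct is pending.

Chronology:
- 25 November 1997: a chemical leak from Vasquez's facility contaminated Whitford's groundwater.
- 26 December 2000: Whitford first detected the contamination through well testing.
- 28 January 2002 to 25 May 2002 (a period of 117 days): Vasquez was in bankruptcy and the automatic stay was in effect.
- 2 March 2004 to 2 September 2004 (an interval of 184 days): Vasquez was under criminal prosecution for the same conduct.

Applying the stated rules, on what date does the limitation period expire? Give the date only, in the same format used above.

Accrual is tied to discovery, so the period began on 26 December 2000 rather than on 25 November 1997 when the act occurred.
30 months from 26 December 2000 is 26 June 2003.
Because the automatic bankruptcy stay ran from 28 January 2002 to 25 May 2002, the deadline is extended by 117 days to 21 October 2003.
By the time the pending criminal prosecution began on 2 March 2004, the limitation period had already expired on 21 October 2003; that interval cannot revive it.

21 October 2003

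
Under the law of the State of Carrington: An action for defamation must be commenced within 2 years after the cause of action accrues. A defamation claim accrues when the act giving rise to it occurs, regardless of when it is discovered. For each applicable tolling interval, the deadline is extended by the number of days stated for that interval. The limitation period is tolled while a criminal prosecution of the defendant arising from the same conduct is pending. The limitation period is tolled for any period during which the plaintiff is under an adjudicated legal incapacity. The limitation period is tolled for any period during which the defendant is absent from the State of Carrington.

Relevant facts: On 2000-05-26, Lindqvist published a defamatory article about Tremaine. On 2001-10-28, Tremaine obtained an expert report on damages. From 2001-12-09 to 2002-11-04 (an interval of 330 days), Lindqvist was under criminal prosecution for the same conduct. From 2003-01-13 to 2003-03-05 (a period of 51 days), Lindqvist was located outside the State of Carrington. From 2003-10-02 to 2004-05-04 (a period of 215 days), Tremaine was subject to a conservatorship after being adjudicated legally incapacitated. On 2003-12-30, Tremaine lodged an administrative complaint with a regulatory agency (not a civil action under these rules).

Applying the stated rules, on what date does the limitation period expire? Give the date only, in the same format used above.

The limitation period began to run on 2000-05-26.
The untolled deadline — 2 years after 2000-05-26 — is 2002-05-26.
Because the pending criminal prosecution ran from 2001-12-09 to 2002-11-04, the deadline is extended by 330 days to 2003-04-21.
The defendant's absence from the jurisdiction from 2003-01-13 to 2003-03-05 tolled the period for 51 days, extending the deadline to 2003-06-11.
The plaintiff's legal incapacity starting 2003-10-02 came too late — the period had run on 2003-06-11 — and so does not extend the deadline.
Nothing else in the chronology tolls or restarts the period.

2003-06-11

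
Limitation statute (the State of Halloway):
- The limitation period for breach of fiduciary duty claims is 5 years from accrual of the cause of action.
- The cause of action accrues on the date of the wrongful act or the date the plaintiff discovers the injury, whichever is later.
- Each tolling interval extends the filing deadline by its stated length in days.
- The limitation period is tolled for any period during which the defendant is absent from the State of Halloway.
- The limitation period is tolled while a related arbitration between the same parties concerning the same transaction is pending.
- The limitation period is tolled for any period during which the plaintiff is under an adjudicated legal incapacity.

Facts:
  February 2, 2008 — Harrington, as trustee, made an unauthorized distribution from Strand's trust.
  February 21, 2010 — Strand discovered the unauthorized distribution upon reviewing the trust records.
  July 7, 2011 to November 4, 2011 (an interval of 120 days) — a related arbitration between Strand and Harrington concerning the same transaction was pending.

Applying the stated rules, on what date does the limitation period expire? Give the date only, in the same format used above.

Because discovery on February 21, 2010 post-dates the February 2, 2008 act, accrual under the later-of rule falls on February 21, 2010.
Adding the 5 years base period to February 21, 2010 gives a deadline of February 21, 2015, before any tolling.
The period was tolled for 120 days by the pending related arbitration (July 7, 2011 to November 4, 2011), pushing the deadline to June 21, 2015.

June 21, 2015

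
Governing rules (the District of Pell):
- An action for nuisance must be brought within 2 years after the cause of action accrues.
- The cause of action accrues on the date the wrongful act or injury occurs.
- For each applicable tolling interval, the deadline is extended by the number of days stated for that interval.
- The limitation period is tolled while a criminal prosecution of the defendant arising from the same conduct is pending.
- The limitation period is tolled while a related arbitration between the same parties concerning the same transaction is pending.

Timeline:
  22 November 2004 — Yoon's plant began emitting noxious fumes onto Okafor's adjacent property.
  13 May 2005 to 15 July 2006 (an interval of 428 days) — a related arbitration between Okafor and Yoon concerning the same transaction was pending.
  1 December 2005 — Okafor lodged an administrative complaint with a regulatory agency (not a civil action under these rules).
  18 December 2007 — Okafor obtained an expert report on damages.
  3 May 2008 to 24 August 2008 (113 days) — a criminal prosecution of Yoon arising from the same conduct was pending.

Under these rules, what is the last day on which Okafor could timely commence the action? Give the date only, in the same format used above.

The claim accrued on 22 November 2004, when the wrongful act occurred.
The untolled deadline — 2 years after 22 November 2004 — is 22 November 2006.
The pending related arbitration from 13 May 2005 to 15 July 2006 tolled the period for 428 days, extending the deadline to 24 January 2008.
By the time the pending criminal prosecution began on 3 May 2008, the limitation period had already expired on 24 January 2008; that interval cannot revive it.
None of the other events listed affects the running of the period under the stated rules.

24 January 2008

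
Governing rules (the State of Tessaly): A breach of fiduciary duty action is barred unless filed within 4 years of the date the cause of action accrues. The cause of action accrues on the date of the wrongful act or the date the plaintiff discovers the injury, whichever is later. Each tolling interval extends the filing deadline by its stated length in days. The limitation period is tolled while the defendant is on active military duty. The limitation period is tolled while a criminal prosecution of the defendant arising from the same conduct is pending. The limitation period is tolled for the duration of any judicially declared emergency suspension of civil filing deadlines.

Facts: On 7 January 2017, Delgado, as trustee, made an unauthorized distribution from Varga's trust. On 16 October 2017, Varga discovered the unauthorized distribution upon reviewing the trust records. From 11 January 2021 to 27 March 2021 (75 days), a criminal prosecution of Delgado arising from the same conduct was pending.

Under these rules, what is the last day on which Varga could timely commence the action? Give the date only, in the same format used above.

30 December 2021

Taking the later of the act (7 January 2017) and discovery (16 October 2017), the claim accrued on 16 October 2017.
4 years from 16 October 2017 is 16 October 2021.
The pending criminal prosecution from 11 January 2021 to 27 March 2021 tolled the period for 75 days, extending the deadline to 30 December 2021.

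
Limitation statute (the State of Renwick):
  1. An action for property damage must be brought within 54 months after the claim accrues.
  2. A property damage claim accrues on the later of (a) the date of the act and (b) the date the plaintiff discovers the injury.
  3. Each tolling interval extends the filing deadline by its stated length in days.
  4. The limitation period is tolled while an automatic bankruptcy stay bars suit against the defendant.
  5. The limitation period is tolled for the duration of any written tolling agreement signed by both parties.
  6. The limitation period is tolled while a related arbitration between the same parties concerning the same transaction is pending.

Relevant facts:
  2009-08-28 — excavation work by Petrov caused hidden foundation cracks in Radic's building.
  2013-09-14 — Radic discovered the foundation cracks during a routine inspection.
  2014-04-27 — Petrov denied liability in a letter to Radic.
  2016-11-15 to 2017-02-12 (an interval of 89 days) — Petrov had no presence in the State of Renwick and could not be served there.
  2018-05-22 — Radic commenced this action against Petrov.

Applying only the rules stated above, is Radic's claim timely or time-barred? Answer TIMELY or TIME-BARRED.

TIME-BARRED

The claim accrued on 2013-09-14 — the later of the 2009-08-28 act and the 2013-09-14 discovery.
Adding the 54 months base period to 2013-09-14 gives a deadline of 2018-03-14, before any tolling.
Although the defendant's absence ran from 2016-11-15 to 2017-02-12, the stated rules do not make that a tolling event, so it is disregarded.
None of the other events listed affects the running of the period under the stated rules.
The 2018-05-22 filing falls after the 2018-03-14 deadline; the claim is time-barred.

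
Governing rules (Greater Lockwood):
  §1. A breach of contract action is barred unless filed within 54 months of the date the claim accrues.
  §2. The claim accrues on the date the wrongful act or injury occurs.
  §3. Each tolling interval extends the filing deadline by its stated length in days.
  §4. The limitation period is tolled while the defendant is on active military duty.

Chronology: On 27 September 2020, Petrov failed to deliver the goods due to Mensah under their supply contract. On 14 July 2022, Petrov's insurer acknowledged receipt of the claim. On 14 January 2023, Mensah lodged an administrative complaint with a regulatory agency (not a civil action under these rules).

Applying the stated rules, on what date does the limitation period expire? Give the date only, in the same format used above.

The claim accrued on 27 September 2020, when the wrongful act occurred.
54 months from 27 September 2020 is 27 March 2025.
None of the other events listed affects the running of the period under the stated rules.

27 March 2025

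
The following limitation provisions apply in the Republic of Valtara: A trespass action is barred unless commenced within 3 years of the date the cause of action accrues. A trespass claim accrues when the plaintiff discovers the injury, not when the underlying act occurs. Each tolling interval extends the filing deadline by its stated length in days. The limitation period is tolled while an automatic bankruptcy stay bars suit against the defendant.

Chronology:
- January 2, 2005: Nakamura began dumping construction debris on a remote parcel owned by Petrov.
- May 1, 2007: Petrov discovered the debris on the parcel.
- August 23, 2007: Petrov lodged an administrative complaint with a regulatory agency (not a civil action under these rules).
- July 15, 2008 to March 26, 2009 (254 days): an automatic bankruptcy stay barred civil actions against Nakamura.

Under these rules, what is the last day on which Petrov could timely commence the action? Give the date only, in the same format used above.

The claim did not accrue until Petrov discovered the injury on May 1, 2007; the January 2, 2005 act date does not start the clock under the stated rule.
3 years from May 1, 2007 is May 1, 2010.
The automatic bankruptcy stay from July 15, 2008 to March 26, 2009 tolled the period for 254 days, extending the deadline to January 10, 2011.
The other events in the timeline have no effect on the limitation period under the stated rules.

January 10, 2011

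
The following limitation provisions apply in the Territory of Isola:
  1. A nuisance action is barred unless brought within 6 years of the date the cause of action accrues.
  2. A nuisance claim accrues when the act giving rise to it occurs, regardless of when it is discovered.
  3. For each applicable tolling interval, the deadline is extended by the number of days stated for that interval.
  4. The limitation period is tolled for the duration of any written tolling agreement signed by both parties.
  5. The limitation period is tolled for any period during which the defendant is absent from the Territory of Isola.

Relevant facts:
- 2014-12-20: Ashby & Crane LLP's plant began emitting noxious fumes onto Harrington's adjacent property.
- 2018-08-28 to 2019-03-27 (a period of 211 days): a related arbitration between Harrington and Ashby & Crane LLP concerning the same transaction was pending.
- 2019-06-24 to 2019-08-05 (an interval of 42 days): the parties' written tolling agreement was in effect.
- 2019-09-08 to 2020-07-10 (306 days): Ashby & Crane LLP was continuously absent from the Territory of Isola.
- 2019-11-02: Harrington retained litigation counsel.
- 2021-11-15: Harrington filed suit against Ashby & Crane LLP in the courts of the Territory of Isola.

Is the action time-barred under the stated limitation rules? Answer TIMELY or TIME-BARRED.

TIMELY

The claim accrued on 2014-12-20, when the wrongful act occurred.
6 years from 2014-12-20 is 2020-12-20.
Because the written tolling agreement ran from 2019-06-24 to 2019-08-05, the deadline is extended by 42 days to 2021-01-31.
Because the defendant's absence from the jurisdiction ran from 2019-09-08 to 2020-07-10, the deadline is extended by 306 days to 2021-12-03.
No stated provision tolls the period for a pending arbitration, so the interval from 2018-08-28 to 2019-03-27 has no effect on the deadline.
Nothing else in the chronology tolls or restarts the period.
The 2021-11-15 filing precedes the 2021-12-03 deadline; the claim is timely.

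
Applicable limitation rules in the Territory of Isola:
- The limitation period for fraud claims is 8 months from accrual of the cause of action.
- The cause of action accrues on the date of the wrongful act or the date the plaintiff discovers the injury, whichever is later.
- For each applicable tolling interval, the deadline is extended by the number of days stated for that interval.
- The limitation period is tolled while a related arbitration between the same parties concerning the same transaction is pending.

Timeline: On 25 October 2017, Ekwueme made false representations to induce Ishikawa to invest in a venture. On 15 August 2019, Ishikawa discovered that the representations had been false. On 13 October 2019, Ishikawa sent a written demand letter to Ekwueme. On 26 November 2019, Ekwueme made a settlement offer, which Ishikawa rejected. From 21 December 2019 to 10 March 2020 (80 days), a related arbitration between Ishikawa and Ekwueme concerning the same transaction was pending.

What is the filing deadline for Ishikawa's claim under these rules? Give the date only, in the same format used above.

4 July 2020

Because discovery on 15 August 2019 post-dates the 25 October 2017 act, accrual under the later-of rule falls on 15 August 2019.
The untolled deadline — 8 months after 15 August 2019 — is 15 April 2020.
The period was tolled for 80 days by the pending related arbitration (21 December 2019 to 10 March 2020), pushing the deadline to 4 July 2020.
None of the other events listed affects the running of the period under the stated rules.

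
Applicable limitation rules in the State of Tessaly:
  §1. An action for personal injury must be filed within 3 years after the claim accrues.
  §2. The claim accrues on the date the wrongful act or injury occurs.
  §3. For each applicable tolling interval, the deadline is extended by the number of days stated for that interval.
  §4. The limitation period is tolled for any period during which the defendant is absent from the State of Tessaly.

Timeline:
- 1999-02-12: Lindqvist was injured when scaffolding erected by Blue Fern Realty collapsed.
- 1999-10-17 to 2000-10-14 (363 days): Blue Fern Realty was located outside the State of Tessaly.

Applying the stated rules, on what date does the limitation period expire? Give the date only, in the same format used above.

The claim accrued on 1999-02-12, when the wrongful act occurred.
Adding the 3 years base period to 1999-02-12 gives a deadline of 2002-02-12, before any tolling.
Because the defendant's absence from the jurisdiction ran from 1999-10-17 to 2000-10-14, the deadline is extended by 363 days to 2003-02-10.

2003-02-10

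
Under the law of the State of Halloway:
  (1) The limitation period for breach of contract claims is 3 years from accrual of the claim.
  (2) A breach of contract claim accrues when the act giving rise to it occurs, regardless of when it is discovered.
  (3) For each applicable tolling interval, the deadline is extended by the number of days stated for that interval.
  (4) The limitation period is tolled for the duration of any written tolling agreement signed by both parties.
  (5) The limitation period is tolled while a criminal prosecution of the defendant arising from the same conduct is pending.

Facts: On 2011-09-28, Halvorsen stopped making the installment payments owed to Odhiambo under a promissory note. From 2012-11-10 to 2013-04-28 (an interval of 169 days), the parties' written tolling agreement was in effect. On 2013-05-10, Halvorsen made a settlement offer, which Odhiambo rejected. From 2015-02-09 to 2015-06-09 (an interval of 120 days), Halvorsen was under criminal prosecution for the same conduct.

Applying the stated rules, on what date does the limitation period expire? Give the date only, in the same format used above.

2015-07-14

The claim accrued on 2011-09-28, the date of the act.
The untolled deadline — 3 years after 2011-09-28 — is 2014-09-28.
The period was tolled for 169 days by the written tolling agreement (2012-11-10 to 2013-04-28), pushing the deadline to 2015-03-16.
Because the pending criminal prosecution ran from 2015-02-09 to 2015-06-09, the deadline is extended by 120 days to 2015-07-14.
None of the other events listed affects the running of the period under the stated rules.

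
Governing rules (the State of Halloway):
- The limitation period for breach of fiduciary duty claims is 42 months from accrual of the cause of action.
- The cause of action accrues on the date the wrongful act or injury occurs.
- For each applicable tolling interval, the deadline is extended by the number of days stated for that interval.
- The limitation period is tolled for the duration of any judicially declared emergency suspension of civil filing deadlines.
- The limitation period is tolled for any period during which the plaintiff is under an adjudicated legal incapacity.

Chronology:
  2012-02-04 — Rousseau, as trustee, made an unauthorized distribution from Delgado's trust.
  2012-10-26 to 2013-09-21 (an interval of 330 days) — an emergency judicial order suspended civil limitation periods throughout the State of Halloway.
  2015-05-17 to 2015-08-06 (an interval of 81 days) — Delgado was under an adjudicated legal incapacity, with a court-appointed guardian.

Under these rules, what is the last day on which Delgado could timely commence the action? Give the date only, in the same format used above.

2016-09-18

The cause of action accrued on 2012-02-04, the date of the act.
42 months from 2012-02-04 is 2015-08-04.
The emergency suspension of filing deadlines from 2012-10-26 to 2013-09-21 tolled the period for 330 days, extending the deadline to 2016-06-29.
Because the plaintiff's legal incapacity ran from 2015-05-17 to 2015-08-06, the deadline is extended by 81 days to 2016-09-18.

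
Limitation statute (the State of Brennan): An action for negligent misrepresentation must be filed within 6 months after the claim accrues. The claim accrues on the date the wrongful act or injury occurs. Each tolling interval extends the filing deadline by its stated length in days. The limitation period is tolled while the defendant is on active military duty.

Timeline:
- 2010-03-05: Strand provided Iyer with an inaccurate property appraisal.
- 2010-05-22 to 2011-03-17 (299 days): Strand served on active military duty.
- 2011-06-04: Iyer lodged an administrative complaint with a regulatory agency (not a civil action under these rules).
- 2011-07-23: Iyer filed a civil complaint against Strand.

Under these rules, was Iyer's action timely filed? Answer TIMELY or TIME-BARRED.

TIME-BARRED

The limitation period began to run on 2010-03-05.
Adding the 6 months base period to 2010-03-05 gives a deadline of 2010-09-05, before any tolling.
The defendant's active military service from 2010-05-22 to 2011-03-17 tolled the period for 299 days, extending the deadline to 2011-07-01.
None of the other events listed affects the running of the period under the stated rules.
The 2011-07-23 filing falls after the 2011-07-01 deadline; the claim is time-barred.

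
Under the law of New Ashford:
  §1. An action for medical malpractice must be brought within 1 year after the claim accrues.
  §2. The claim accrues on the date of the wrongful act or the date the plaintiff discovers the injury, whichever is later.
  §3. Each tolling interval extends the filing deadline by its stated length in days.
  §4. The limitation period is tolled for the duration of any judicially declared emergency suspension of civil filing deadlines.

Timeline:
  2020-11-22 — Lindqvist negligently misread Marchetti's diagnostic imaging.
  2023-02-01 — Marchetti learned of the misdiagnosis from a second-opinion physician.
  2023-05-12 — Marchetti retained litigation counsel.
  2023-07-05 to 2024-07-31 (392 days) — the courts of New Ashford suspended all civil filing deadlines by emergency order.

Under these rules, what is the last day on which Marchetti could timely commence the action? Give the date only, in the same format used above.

2025-02-27

Taking the later of the act (2020-11-22) and discovery (2023-02-01), the claim accrued on 2023-02-01.
Adding the 1 year base period to 2023-02-01 gives a deadline of 2024-02-01, before any tolling.
The period was tolled for 392 days by the emergency suspension of filing deadlines (2023-07-05 to 2024-07-31), pushing the deadline to 2025-02-27.
None of the other events listed affects the running of the period under the stated rules.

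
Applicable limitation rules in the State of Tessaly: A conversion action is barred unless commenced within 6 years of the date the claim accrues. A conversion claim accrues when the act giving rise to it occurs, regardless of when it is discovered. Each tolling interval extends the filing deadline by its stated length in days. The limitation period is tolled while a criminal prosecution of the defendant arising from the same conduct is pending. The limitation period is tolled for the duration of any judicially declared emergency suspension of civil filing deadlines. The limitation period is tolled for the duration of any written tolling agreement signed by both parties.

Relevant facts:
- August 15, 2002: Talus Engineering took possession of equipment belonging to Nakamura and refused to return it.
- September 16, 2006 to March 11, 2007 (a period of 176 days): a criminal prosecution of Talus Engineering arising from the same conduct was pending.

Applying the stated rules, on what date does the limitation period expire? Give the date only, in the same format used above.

The limitation period began to run on August 15, 2002.
6 years from August 15, 2002 is August 15, 2008.
The period was tolled for 176 days by the pending criminal prosecution (September 16, 2006 to March 11, 2007), pushing the deadline to February 7, 2009.

February 7, 2009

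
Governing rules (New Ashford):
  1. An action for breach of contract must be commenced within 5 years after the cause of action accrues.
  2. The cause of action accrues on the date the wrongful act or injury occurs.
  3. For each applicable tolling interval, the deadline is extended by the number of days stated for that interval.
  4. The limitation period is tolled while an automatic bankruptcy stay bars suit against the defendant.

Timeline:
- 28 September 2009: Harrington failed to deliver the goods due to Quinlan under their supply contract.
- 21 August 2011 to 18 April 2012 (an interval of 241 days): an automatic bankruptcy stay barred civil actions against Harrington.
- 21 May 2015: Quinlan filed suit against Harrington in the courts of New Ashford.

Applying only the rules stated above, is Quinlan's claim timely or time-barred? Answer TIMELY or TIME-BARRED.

The limitation period began to run on 28 September 2009.
Adding the 5 years base period to 28 September 2009 gives a deadline of 28 September 2014, before any tolling.
Because the automatic bankruptcy stay ran from 21 August 2011 to 18 April 2012, the deadline is extended by 241 days to 27 May 2015.
Filing on 21 May 2015 beat the 27 May 2015 deadline — the action is timely.

TIMELY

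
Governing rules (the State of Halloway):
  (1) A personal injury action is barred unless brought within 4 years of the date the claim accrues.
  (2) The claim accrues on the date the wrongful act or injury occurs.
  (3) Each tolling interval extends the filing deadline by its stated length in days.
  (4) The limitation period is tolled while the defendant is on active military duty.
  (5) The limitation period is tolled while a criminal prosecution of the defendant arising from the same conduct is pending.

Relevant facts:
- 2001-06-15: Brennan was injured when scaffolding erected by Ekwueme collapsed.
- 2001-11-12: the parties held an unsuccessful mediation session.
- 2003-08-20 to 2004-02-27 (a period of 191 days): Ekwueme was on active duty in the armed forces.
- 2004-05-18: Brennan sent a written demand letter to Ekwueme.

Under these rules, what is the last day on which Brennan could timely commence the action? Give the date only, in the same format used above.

The limitation period began to run on 2001-06-15.
4 years from 2001-06-15 is 2005-06-15.
The defendant's active military service from 2003-08-20 to 2004-02-27 tolled the period for 191 days, extending the deadline to 2005-12-23.
None of the other events listed affects the running of the period under the stated rules.

2005-12-23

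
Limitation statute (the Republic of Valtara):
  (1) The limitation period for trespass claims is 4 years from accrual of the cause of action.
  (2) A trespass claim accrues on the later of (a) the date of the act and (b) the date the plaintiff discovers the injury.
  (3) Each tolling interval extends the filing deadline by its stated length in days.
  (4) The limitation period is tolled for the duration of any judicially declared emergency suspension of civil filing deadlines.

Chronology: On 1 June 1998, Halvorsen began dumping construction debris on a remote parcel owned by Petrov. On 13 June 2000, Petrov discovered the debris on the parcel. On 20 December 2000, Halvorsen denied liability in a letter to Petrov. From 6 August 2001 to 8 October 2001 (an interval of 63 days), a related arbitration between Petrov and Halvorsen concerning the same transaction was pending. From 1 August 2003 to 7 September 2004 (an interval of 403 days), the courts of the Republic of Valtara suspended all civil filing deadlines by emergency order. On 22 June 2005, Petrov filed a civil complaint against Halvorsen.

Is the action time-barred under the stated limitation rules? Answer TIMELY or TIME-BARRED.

TIMELY

Because discovery on 13 June 2000 post-dates the 1 June 1998 act, accrual under the later-of rule falls on 13 June 2000.
Adding the 4 years base period to 13 June 2000 gives a deadline of 13 June 2004, before any tolling.
Because the emergency suspension of filing deadlines ran from 1 August 2003 to 7 September 2004, the deadline is extended by 403 days to 21 July 2005.
No stated provision tolls the period for a pending arbitration, so the interval from 6 August 2001 to 8 October 2001 has no effect on the deadline.
The other events in the timeline have no effect on the limitation period under the stated rules.
Petrov filed on 22 June 2005, before the 21 July 2005 deadline, so the action is timely.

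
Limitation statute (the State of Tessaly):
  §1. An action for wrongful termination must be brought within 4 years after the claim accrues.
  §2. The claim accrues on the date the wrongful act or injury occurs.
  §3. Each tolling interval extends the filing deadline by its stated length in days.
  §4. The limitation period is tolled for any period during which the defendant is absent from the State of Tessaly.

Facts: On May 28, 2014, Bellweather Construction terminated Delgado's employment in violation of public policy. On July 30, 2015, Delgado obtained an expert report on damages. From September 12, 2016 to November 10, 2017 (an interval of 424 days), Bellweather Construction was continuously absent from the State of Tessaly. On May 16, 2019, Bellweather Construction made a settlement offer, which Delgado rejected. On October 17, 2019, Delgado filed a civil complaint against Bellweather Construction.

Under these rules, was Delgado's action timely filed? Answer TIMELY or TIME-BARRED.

TIME-BARRED

The limitation period began to run on May 28, 2014.
The untolled deadline — 4 years after May 28, 2014 — is May 28, 2018.
The period was tolled for 424 days by the defendant's absence from the jurisdiction (September 12, 2016 to November 10, 2017), pushing the deadline to July 26, 2019.
Nothing else in the chronology tolls or restarts the period.
The October 17, 2019 filing falls after the July 26, 2019 deadline; the claim is time-barred.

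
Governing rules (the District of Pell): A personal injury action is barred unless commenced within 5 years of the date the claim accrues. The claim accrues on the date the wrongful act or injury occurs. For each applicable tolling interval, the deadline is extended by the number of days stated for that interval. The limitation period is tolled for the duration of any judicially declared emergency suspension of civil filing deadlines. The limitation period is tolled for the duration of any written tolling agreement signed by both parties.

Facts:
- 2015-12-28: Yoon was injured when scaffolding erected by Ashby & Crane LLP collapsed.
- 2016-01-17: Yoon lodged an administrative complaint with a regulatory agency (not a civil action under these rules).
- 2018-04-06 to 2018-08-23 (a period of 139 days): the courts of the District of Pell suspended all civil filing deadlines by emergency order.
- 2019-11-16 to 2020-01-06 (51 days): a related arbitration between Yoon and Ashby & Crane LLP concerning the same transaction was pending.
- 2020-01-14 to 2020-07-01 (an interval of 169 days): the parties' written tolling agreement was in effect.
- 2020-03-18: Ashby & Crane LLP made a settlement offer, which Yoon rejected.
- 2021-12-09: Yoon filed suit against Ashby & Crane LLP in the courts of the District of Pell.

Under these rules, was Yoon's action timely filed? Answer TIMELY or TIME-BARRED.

The claim accrued on 2015-12-28, the date of the act.
5 years from 2015-12-28 is 2020-12-28.
The period was tolled for 139 days by the emergency suspension of filing deadlines (2018-04-06 to 2018-08-23), pushing the deadline to 2021-05-16.
Because the written tolling agreement ran from 2020-01-14 to 2020-07-01, the deadline is extended by 169 days to 2021-11-01.
Although a pending arbitration ran from 2019-11-16 to 2020-01-06, the stated rules do not make that a tolling event, so it is disregarded.
Nothing else in the chronology tolls or restarts the period.
Yoon filed on 2021-12-09, after the 2021-11-01 deadline, so the action is time-barred.

TIME-BARRED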